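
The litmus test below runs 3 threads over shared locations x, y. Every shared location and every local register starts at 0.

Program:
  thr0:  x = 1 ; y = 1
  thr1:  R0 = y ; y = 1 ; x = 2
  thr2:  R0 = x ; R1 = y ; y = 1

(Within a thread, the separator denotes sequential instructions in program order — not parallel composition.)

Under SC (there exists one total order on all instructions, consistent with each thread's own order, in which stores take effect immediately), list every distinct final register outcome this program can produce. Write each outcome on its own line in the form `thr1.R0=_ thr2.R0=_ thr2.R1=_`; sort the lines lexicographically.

outcome vector order: (thr1.R0,thr2.R0,thr2.R1)
|SC outcomes| = 10

thr1.R0=0 thr2.R0=0 thr2.R1=0
thr1.R0=0 thr2.R0=0 thr2.R1=1
thr1.R0=0 thr2.R0=1 thr2.R1=0
thr1.R0=0 thr2.R0=1 thr2.R1=1
thr1.R0=0 thr2.R0=2 thr2.R1=1
thr1.R0=1 thr2.R0=0 thr2.R1=0
thr1.R0=1 thr2.R0=0 thr2.R1=1
thr1.R0=1 thr2.R0=1 thr2.R1=0
thr1.R0=1 thr2.R0=1 thr2.R1=1
thr1.R0=1 thr2.R0=2 thr2.R1=1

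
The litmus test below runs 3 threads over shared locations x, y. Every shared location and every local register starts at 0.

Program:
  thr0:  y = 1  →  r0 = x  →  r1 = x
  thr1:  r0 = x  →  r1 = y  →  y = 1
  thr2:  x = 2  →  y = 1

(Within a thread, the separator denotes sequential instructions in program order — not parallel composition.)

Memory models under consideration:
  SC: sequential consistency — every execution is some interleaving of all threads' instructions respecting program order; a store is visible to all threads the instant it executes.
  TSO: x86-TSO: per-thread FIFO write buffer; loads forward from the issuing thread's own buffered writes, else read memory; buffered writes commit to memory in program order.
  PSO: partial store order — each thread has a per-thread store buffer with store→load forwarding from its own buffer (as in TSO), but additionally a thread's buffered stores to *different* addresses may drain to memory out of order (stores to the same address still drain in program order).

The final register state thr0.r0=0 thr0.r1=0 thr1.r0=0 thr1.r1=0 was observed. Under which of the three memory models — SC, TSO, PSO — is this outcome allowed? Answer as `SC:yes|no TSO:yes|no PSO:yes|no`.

outcome vector order: (thr0.r0,thr0.r1,thr1.r0,thr1.r1)
SC (10): (0,0,0,0), (0,0,0,1), (0,0,2,1), (0,2,0,0), (0,2,0,1), (0,2,2,1), (2,2,0,0), (2,2,0,1), (2,2,2,0), (2,2,2,1)
TSO (12): (0,0,0,0), (0,0,0,1), (0,0,2,0), (0,0,2,1), (0,2,0,0), (0,2,0,1), (0,2,2,0), (0,2,2,1), (2,2,0,0), (2,2,0,1), (2,2,2,0), (2,2,2,1)
PSO (12): (0,0,0,0), (0,0,0,1), (0,0,2,0), (0,0,2,1), (0,2,0,0), (0,2,0,1), (0,2,2,0), (0,2,2,1), (2,2,0,0), (2,2,0,1), (2,2,2,0), (2,2,2,1)
target (0,0,0,0) ∈ {SC,TSO,PSO}

SC:yes TSO:yes PSO:yes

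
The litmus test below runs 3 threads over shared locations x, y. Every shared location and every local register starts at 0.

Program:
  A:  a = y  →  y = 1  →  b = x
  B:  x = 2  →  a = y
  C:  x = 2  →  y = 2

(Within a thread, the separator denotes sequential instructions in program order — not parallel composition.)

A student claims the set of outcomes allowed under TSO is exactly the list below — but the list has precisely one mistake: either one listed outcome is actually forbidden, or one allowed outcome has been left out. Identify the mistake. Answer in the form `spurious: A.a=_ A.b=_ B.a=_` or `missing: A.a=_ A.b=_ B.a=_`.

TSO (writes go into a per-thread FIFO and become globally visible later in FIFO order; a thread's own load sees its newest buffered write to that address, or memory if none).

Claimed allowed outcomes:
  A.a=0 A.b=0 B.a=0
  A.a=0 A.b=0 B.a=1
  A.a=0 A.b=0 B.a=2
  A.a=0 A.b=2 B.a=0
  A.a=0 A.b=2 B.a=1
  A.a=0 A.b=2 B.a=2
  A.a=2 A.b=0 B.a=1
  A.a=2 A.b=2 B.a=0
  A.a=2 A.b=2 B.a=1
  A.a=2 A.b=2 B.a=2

spurious: A.a=2 A.b=0 B.a=1

outcome vector order: (A.a,A.b,B.a)
TSO (9): (0,0,0); (0,0,1); (0,0,2); (0,2,0); (0,2,1); (0,2,2); (2,2,0); (2,2,1); (2,2,2)
claimed∖TSO = {(2,0,1)}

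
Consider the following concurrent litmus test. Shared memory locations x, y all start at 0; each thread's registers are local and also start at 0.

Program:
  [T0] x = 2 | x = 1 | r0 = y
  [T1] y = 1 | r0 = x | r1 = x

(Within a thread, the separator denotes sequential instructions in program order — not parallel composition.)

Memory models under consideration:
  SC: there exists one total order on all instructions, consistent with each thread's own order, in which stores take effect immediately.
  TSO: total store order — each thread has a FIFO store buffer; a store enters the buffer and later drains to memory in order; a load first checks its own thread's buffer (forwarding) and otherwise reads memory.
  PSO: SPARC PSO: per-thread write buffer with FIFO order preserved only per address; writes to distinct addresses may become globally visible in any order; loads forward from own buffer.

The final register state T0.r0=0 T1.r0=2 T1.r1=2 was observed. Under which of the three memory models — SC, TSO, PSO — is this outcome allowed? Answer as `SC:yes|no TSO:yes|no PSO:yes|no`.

SC:no TSO:yes PSO:yes

outcome vector order: (T0.r0,T1.r0,T1.r1)
under SC → 011 100 101 102 111 121 122
under TSO → 000 001 002 011 021 022 100 101 102 111 121 122
under PSO → 000 001 002 011 021 022 100 101 102 111 121 122
target 022 ∈ {TSO,PSO}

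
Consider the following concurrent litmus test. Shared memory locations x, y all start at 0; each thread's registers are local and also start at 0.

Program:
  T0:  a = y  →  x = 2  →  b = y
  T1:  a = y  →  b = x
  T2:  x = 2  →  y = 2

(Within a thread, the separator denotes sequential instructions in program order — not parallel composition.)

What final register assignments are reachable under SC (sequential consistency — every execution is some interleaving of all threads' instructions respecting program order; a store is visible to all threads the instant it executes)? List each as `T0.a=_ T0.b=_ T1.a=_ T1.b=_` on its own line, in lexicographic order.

T0.a=0 T0.b=0 T1.a=0 T1.b=0
T0.a=0 T0.b=0 T1.a=0 T1.b=2
T0.a=0 T0.b=0 T1.a=2 T1.b=2
T0.a=0 T0.b=2 T1.a=0 T1.b=0
T0.a=0 T0.b=2 T1.a=0 T1.b=2
T0.a=0 T0.b=2 T1.a=2 T1.b=2
T0.a=2 T0.b=2 T1.a=0 T1.b=0
T0.a=2 T0.b=2 T1.a=0 T1.b=2
T0.a=2 T0.b=2 T1.a=2 T1.b=2

outcome vector order: (T0.a,T0.b,T1.a,T1.b)
|SC outcomes| = 9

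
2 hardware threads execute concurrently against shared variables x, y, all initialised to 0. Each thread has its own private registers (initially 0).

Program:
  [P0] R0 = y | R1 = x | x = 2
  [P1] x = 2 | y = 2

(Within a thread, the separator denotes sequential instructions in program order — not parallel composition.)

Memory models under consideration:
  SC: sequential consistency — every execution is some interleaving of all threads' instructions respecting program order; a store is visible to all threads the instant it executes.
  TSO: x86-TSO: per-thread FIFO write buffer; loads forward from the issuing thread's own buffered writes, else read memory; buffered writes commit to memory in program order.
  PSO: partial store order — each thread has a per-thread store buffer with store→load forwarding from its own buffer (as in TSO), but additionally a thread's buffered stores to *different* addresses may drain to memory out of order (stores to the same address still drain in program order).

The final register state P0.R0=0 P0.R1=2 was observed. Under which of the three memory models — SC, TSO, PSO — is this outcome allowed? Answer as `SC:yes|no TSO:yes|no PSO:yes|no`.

outcome vector order: (P0.R0,P0.R1)
under SC → 0/0 0/2 2/2
under TSO → 0/0 0/2 2/2
under PSO → 0/0 0/2 2/0 2/2
target 0/2 ∈ {SC,TSO,PSO}

SC:yes TSO:yes PSO:yes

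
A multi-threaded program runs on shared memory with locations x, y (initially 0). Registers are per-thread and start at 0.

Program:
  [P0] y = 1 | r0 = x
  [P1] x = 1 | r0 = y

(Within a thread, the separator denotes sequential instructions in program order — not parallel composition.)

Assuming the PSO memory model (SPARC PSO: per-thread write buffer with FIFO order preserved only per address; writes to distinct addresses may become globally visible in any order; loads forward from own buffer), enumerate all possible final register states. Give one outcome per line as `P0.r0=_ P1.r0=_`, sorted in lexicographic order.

P0.r0=0 P1.r0=0
P0.r0=0 P1.r0=1
P0.r0=1 P1.r0=0
P0.r0=1 P1.r0=1

outcome vector order: (P0.r0,P1.r0)
|PSO outcomes| = 4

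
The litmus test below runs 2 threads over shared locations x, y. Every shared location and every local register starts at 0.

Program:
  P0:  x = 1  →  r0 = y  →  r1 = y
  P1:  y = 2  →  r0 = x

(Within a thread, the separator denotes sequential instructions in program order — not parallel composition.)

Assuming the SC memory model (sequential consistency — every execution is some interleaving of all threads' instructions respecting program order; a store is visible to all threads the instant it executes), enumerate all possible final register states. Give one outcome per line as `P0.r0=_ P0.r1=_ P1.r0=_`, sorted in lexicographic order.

P0.r0=0 P0.r1=0 P1.r0=1
P0.r0=0 P0.r1=2 P1.r0=1
P0.r0=2 P0.r1=2 P1.r0=0
P0.r0=2 P0.r1=2 P1.r0=1

outcome vector order: (P0.r0,P0.r1,P1.r0)
|SC outcomes| = 4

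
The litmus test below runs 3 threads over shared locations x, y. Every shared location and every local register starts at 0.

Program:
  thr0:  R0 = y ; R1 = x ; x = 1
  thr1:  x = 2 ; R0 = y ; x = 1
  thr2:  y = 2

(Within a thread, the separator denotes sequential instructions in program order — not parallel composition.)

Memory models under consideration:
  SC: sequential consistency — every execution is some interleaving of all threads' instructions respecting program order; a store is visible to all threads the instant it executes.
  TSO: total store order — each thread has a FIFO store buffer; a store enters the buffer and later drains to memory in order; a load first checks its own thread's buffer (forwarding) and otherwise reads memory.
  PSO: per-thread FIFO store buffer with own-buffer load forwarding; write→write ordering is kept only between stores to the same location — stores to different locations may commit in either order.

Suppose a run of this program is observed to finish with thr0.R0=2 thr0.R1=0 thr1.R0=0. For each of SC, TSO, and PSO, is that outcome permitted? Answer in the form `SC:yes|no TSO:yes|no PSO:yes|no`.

outcome vector order: (thr0.R0,thr0.R1,thr1.R0)
under SC → <0 0 0>; <0 0 2>; <0 1 0>; <0 1 2>; <0 2 0>; <0 2 2>; <2 0 2>; <2 1 0>; <2 1 2>; <2 2 0>; <2 2 2>
under TSO → <0 0 0>; <0 0 2>; <0 1 0>; <0 1 2>; <0 2 0>; <0 2 2>; <2 0 0>; <2 0 2>; <2 1 0>; <2 1 2>; <2 2 0>; <2 2 2>
under PSO → <0 0 0>; <0 0 2>; <0 1 0>; <0 1 2>; <0 2 0>; <0 2 2>; <2 0 0>; <2 0 2>; <2 1 0>; <2 1 2>; <2 2 0>; <2 2 2>
target <2 0 0> ∈ {TSO,PSO}

SC:no TSO:yes PSO:yes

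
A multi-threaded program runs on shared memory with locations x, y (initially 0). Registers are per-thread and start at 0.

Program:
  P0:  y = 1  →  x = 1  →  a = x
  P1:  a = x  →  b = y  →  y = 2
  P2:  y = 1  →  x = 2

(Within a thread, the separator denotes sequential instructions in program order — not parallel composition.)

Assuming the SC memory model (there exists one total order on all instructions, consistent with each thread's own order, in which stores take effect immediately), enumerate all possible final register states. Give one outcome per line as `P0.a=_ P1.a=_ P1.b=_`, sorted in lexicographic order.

outcome vector order: (P0.a,P1.a,P1.b)
|SC outcomes| = 8

P0.a=1 P1.a=0 P1.b=0
P0.a=1 P1.a=0 P1.b=1
P0.a=1 P1.a=1 P1.b=1
P0.a=1 P1.a=2 P1.b=1
P0.a=2 P1.a=0 P1.b=0
P0.a=2 P1.a=0 P1.b=1
P0.a=2 P1.a=1 P1.b=1
P0.a=2 P1.a=2 P1.b=1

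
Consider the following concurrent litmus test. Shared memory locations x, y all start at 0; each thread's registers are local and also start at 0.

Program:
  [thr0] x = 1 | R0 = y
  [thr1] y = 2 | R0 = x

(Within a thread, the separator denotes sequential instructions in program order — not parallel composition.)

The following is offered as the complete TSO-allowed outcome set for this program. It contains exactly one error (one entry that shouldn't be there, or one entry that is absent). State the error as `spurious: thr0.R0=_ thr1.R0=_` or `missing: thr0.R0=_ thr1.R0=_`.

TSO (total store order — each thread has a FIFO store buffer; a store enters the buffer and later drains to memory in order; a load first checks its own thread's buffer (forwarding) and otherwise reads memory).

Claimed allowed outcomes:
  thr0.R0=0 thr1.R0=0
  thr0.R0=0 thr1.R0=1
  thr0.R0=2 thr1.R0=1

missing: thr0.R0=2 thr1.R0=0

outcome vector order: (thr0.R0,thr1.R0)
TSO: 4 outcomes — {0/0, 0/1, 2/0, 2/1}
TSO∖claimed = {2/0}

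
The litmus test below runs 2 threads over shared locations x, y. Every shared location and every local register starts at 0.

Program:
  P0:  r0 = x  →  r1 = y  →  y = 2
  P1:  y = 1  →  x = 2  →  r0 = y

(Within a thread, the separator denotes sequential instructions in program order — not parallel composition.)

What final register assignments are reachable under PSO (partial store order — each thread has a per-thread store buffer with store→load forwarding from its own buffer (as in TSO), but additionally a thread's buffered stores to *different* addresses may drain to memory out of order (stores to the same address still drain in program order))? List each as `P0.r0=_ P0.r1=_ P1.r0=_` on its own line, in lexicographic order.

P0.r0=0 P0.r1=0 P1.r0=1
P0.r0=0 P0.r1=0 P1.r0=2
P0.r0=0 P0.r1=1 P1.r0=1
P0.r0=0 P0.r1=1 P1.r0=2
P0.r0=2 P0.r1=0 P1.r0=1
P0.r0=2 P0.r1=0 P1.r0=2
P0.r0=2 P0.r1=1 P1.r0=1
P0.r0=2 P0.r1=1 P1.r0=2

outcome vector order: (P0.r0,P0.r1,P1.r0)
|PSO outcomes| = 8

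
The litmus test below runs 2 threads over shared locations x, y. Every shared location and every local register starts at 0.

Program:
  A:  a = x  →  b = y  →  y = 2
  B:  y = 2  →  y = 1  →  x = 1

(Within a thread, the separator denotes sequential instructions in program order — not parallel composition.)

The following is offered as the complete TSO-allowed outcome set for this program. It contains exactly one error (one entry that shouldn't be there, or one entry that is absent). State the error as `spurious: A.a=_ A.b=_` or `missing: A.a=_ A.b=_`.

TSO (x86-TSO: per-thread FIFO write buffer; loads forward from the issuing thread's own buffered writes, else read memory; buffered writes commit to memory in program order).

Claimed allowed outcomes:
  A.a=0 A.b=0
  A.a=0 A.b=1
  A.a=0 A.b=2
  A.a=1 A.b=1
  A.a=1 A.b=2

spurious: A.a=1 A.b=2

outcome vector order: (A.a,A.b)
under TSO → (0,0); (0,1); (0,2); (1,1)
claimed∖TSO = {(1,2)}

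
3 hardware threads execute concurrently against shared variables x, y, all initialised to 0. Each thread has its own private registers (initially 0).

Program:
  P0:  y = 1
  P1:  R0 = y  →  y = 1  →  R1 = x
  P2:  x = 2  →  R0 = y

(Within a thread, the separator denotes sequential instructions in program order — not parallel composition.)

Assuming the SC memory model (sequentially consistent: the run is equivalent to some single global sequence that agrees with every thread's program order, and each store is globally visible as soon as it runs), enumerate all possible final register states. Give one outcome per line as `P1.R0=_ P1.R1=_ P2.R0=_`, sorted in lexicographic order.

P1.R0=0 P1.R1=0 P2.R0=1
P1.R0=0 P1.R1=2 P2.R0=0
P1.R0=0 P1.R1=2 P2.R0=1
P1.R0=1 P1.R1=0 P2.R0=1
P1.R0=1 P1.R1=2 P2.R0=0
P1.R0=1 P1.R1=2 P2.R0=1

outcome vector order: (P1.R0,P1.R1,P2.R0)
|SC outcomes| = 6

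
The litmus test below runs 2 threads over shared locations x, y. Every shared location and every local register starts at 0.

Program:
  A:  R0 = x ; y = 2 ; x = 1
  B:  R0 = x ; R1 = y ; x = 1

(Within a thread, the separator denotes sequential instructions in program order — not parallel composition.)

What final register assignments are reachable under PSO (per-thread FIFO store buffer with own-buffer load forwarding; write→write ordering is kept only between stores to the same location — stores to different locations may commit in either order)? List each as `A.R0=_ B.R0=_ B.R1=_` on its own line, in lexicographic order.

A.R0=0 B.R0=0 B.R1=0
A.R0=0 B.R0=0 B.R1=2
A.R0=0 B.R0=1 B.R1=0
A.R0=0 B.R0=1 B.R1=2
A.R0=1 B.R0=0 B.R1=0

outcome vector order: (A.R0,B.R0,B.R1)
|PSO outcomes| = 5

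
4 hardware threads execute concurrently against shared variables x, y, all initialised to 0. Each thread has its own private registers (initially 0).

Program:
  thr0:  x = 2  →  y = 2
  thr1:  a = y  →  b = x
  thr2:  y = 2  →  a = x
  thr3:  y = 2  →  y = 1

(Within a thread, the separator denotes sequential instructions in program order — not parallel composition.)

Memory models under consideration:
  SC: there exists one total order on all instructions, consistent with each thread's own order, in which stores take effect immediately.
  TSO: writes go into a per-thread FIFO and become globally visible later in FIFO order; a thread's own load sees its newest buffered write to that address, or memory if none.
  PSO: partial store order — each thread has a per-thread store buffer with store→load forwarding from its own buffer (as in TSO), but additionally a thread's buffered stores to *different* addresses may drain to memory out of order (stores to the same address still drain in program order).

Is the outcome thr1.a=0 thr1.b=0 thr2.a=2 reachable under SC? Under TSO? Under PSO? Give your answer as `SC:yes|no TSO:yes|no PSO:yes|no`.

outcome vector order: (thr1.a,thr1.b,thr2.a)
[SC] allowed = {000; 002; 020; 022; 100; 102; 120; 122; 200; 202; 220; 222}
[TSO] allowed = {000; 002; 020; 022; 100; 102; 120; 122; 200; 202; 220; 222}
[PSO] allowed = {000; 002; 020; 022; 100; 102; 120; 122; 200; 202; 220; 222}
target 002 ∈ {SC,TSO,PSO}

SC:yes TSO:yes PSO:yes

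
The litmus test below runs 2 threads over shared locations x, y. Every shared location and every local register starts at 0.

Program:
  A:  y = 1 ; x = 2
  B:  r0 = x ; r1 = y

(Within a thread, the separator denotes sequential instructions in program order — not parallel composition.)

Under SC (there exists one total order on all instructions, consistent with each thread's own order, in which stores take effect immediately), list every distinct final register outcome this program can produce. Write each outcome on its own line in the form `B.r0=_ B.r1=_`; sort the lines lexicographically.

B.r0=0 B.r1=0
B.r0=0 B.r1=1
B.r0=2 B.r1=1

outcome vector order: (B.r0,B.r1)
|SC outcomes| = 3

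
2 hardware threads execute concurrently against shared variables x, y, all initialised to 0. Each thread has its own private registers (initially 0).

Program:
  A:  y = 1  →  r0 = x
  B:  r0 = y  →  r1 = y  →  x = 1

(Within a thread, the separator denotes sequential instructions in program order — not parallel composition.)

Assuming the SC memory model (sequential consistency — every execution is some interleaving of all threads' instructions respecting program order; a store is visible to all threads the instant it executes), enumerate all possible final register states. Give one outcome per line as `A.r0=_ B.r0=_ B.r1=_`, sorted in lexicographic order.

A.r0=0 B.r0=0 B.r1=0
A.r0=0 B.r0=0 B.r1=1
A.r0=0 B.r0=1 B.r1=1
A.r0=1 B.r0=0 B.r1=0
A.r0=1 B.r0=0 B.r1=1
A.r0=1 B.r0=1 B.r1=1

outcome vector order: (A.r0,B.r0,B.r1)
|SC outcomes| = 6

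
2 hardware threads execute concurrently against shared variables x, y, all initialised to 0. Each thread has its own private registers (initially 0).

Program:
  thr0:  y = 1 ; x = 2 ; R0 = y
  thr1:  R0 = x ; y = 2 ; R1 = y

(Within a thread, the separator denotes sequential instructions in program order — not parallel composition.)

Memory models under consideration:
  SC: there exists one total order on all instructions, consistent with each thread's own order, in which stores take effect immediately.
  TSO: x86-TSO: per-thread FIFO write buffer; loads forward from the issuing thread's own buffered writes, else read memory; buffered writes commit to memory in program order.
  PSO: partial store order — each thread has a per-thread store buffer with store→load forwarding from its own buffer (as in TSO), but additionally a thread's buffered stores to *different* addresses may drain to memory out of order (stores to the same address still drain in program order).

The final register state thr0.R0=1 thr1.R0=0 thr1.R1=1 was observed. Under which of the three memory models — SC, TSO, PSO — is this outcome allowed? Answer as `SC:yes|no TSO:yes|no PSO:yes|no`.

outcome vector order: (thr0.R0,thr1.R0,thr1.R1)
[SC] allowed = {(1,0,1); (1,0,2); (1,2,2); (2,0,2); (2,2,2)}
[TSO] allowed = {(1,0,1); (1,0,2); (1,2,2); (2,0,2); (2,2,2)}
[PSO] allowed = {(1,0,1); (1,0,2); (1,2,1); (1,2,2); (2,0,2); (2,2,2)}
target (1,0,1) ∈ {SC,TSO,PSO}

SC:yes TSO:yes PSO:yes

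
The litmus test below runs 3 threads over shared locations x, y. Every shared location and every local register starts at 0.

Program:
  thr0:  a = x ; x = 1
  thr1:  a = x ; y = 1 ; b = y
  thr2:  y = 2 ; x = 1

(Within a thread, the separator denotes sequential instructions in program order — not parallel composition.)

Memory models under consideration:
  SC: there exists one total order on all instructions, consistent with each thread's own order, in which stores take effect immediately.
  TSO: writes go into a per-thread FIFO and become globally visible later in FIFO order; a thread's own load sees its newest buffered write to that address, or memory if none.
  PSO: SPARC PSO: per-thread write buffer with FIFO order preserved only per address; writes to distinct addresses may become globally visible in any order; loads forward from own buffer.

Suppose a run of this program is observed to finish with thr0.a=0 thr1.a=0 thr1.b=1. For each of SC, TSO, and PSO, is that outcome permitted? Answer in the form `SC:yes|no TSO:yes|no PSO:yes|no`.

SC:yes TSO:yes PSO:yes

outcome vector order: (thr0.a,thr1.a,thr1.b)
SC: 7 outcomes — {0/0/1; 0/0/2; 0/1/1; 0/1/2; 1/0/1; 1/0/2; 1/1/1}
TSO: 7 outcomes — {0/0/1; 0/0/2; 0/1/1; 0/1/2; 1/0/1; 1/0/2; 1/1/1}
PSO: 8 outcomes — {0/0/1; 0/0/2; 0/1/1; 0/1/2; 1/0/1; 1/0/2; 1/1/1; 1/1/2}
target 0/0/1 ∈ {SC,TSO,PSO}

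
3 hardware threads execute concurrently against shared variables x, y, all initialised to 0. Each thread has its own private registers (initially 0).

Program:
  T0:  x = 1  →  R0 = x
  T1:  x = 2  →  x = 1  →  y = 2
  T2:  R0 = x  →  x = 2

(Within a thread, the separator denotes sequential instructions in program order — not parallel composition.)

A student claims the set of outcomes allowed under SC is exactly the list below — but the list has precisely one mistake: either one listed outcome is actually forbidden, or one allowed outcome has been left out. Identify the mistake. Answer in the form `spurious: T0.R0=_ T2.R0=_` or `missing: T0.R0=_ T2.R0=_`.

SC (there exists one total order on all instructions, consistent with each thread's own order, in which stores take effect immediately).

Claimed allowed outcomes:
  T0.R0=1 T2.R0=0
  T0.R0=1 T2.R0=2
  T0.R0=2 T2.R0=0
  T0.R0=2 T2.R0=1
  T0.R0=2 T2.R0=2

outcome vector order: (T0.R0,T2.R0)
SC: 6 outcomes — {<1 0>; <1 1>; <1 2>; <2 0>; <2 1>; <2 2>}
SC∖claimed = {<1 1>}

missing: T0.R0=1 T2.R0=1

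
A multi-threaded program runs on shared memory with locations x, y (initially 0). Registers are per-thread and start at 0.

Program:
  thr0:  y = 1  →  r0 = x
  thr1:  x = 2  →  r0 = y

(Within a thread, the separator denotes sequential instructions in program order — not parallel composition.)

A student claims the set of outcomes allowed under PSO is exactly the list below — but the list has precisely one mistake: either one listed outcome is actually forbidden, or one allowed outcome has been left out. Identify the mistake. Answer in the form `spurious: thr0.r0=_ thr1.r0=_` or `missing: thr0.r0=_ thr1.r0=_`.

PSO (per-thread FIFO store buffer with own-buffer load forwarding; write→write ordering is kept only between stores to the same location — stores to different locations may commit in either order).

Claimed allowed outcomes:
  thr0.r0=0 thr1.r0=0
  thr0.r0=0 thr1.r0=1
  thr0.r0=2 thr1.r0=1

missing: thr0.r0=2 thr1.r0=0

outcome vector order: (thr0.r0,thr1.r0)
[PSO] allowed = {(0,0), (0,1), (2,0), (2,1)}
PSO∖claimed = {(2,0)}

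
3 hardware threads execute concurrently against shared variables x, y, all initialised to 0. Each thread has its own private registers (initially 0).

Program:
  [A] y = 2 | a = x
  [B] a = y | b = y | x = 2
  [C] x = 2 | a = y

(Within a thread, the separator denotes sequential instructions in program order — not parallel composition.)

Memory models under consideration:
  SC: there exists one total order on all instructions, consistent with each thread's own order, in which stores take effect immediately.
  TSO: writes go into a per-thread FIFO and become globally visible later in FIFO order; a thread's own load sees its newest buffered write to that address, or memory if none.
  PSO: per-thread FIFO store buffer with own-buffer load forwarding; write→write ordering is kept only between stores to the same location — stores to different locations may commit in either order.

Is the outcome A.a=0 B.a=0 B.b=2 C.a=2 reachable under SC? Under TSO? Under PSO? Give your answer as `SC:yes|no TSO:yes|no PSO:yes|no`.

SC:yes TSO:yes PSO:yes

outcome vector order: (A.a,B.a,B.b,C.a)
under SC → <0 0 0 2>; <0 0 2 2>; <0 2 2 2>; <2 0 0 0>; <2 0 0 2>; <2 0 2 0>; <2 0 2 2>; <2 2 2 0>; <2 2 2 2>
under TSO → <0 0 0 0>; <0 0 0 2>; <0 0 2 0>; <0 0 2 2>; <0 2 2 0>; <0 2 2 2>; <2 0 0 0>; <2 0 0 2>; <2 0 2 0>; <2 0 2 2>; <2 2 2 0>; <2 2 2 2>
under PSO → <0 0 0 0>; <0 0 0 2>; <0 0 2 0>; <0 0 2 2>; <0 2 2 0>; <0 2 2 2>; <2 0 0 0>; <2 0 0 2>; <2 0 2 0>; <2 0 2 2>; <2 2 2 0>; <2 2 2 2>
target <0 0 2 2> ∈ {SC,TSO,PSO}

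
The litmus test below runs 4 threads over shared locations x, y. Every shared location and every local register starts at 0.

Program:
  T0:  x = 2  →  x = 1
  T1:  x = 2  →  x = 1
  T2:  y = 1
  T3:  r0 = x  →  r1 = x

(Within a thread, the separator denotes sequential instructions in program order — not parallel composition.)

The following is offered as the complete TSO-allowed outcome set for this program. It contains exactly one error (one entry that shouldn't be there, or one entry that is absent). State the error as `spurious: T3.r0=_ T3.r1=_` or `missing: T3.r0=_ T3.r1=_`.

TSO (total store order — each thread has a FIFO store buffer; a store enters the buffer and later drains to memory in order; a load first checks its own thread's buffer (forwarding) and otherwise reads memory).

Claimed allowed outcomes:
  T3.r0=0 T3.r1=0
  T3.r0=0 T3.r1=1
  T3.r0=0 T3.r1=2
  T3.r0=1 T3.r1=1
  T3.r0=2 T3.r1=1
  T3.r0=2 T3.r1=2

missing: T3.r0=1 T3.r1=2

outcome vector order: (T3.r0,T3.r1)
TSO: 7 outcomes — {(0,0) (0,1) (0,2) (1,1) (1,2) (2,1) (2,2)}
TSO∖claimed = {(1,2)}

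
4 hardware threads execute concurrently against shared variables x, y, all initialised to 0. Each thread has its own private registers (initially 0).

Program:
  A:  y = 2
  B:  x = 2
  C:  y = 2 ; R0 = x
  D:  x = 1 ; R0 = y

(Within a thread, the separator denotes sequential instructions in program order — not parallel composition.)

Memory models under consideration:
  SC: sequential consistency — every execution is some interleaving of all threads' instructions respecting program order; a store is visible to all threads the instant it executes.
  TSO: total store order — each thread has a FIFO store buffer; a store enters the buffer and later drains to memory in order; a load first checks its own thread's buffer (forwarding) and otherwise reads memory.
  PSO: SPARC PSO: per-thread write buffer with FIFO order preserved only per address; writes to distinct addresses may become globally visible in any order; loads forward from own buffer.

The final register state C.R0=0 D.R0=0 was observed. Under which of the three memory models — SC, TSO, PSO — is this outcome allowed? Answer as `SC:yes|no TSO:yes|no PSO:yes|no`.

outcome vector order: (C.R0,D.R0)
SC (5): <0 2> <1 0> <1 2> <2 0> <2 2>
TSO (6): <0 0> <0 2> <1 0> <1 2> <2 0> <2 2>
PSO (6): <0 0> <0 2> <1 0> <1 2> <2 0> <2 2>
target <0 0> ∈ {TSO,PSO}

SC:no TSO:yes PSO:yes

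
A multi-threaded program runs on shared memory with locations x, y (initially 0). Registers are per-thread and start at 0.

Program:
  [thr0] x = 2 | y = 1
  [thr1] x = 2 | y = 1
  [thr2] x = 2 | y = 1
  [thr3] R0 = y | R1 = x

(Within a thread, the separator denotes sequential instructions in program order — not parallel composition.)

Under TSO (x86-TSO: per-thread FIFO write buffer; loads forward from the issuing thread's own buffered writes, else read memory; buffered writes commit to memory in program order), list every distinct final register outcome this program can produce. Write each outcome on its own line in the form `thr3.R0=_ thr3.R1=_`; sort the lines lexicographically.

thr3.R0=0 thr3.R1=0
thr3.R0=0 thr3.R1=2
thr3.R0=1 thr3.R1=2

outcome vector order: (thr3.R0,thr3.R1)
|TSO outcomes| = 3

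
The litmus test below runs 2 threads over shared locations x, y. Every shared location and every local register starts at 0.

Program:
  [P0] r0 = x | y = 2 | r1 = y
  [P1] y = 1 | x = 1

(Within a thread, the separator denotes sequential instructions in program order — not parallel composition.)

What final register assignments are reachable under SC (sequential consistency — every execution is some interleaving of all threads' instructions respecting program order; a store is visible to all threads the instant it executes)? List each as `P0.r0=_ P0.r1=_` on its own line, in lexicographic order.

outcome vector order: (P0.r0,P0.r1)
|SC outcomes| = 3

P0.r0=0 P0.r1=1
P0.r0=0 P0.r1=2
P0.r0=1 P0.r1=2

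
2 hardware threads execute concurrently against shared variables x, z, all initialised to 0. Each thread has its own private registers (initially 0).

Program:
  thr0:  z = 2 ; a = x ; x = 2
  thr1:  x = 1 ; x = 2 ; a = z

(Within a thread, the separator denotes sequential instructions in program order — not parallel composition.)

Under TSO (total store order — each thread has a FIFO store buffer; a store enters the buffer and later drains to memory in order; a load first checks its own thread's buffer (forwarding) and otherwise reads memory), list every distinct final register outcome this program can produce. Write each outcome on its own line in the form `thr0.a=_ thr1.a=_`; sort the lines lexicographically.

thr0.a=0 thr1.a=0
thr0.a=0 thr1.a=2
thr0.a=1 thr1.a=0
thr0.a=1 thr1.a=2
thr0.a=2 thr1.a=0
thr0.a=2 thr1.a=2

outcome vector order: (thr0.a,thr1.a)
|TSO outcomes| = 6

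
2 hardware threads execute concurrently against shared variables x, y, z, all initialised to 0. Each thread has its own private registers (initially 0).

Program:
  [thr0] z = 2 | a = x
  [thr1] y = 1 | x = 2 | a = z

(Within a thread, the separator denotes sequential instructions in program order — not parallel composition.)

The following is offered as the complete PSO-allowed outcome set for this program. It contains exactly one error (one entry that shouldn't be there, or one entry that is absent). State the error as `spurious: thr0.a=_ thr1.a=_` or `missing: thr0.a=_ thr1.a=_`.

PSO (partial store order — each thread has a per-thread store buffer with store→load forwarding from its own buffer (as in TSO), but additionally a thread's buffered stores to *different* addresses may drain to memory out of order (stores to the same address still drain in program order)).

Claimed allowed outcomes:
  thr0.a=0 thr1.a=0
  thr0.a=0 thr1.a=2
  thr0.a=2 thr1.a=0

outcome vector order: (thr0.a,thr1.a)
PSO (4): 0/0 0/2 2/0 2/2
PSO∖claimed = {2/2}

missing: thr0.a=2 thr1.a=2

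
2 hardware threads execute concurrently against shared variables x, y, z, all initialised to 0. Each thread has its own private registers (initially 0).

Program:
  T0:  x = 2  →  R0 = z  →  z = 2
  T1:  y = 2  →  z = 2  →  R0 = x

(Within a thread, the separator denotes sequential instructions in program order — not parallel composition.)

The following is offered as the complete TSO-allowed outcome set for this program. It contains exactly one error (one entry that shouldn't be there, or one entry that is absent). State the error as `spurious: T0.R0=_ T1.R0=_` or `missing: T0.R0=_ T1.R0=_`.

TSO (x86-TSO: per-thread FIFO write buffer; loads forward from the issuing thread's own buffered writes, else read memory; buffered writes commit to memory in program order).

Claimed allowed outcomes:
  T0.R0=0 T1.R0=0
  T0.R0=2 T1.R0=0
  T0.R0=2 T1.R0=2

missing: T0.R0=0 T1.R0=2

outcome vector order: (T0.R0,T1.R0)
[TSO] allowed = {00; 02; 20; 22}
TSO∖claimed = {02}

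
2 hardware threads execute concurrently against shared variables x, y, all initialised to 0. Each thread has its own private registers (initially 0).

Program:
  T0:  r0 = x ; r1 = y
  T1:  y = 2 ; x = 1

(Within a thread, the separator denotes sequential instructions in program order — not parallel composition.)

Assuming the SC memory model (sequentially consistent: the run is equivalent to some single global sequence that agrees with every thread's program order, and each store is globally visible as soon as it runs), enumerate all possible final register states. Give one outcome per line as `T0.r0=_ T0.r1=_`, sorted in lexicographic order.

outcome vector order: (T0.r0,T0.r1)
|SC outcomes| = 3

T0.r0=0 T0.r1=0
T0.r0=0 T0.r1=2
T0.r0=1 T0.r1=2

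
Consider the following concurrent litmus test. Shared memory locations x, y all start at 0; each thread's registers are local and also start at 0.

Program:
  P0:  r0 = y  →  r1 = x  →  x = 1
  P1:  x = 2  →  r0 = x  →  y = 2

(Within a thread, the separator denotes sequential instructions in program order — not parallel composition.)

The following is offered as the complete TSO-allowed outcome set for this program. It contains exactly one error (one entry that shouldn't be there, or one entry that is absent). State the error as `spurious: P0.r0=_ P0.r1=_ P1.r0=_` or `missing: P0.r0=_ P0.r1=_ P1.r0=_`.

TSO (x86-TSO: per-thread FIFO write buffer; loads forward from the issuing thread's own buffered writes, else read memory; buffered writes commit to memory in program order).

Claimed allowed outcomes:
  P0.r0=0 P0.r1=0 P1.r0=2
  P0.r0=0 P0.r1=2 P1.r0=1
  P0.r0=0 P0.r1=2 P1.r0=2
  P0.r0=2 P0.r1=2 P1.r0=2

outcome vector order: (P0.r0,P0.r1,P1.r0)
[TSO] allowed = {001 002 021 022 222}
TSO∖claimed = {001}

missing: P0.r0=0 P0.r1=0 P1.r0=1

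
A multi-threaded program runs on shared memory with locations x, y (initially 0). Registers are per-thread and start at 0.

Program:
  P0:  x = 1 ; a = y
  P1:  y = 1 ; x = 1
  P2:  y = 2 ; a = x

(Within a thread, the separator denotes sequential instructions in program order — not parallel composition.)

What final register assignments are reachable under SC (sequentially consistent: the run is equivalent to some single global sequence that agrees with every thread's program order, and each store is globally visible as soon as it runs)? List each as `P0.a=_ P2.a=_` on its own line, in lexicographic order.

outcome vector order: (P0.a,P2.a)
|SC outcomes| = 5

P0.a=0 P2.a=1
P0.a=1 P2.a=0
P0.a=1 P2.a=1
P0.a=2 P2.a=0
P0.a=2 P2.a=1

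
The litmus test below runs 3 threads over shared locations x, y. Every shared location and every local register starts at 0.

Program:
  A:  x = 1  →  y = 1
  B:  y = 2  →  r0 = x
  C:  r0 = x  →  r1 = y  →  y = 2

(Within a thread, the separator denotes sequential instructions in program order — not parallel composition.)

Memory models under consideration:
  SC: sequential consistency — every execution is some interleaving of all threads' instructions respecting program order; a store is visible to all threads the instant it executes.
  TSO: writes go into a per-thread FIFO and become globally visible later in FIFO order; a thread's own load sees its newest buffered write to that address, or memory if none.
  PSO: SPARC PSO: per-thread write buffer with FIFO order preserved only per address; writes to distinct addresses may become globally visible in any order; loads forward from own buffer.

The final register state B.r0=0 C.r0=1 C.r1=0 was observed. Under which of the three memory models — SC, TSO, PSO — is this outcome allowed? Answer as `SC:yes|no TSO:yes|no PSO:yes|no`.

SC:no TSO:yes PSO:yes

outcome vector order: (B.r0,C.r0,C.r1)
[SC] allowed = {000; 001; 002; 011; 012; 100; 101; 102; 110; 111; 112}
[TSO] allowed = {000; 001; 002; 010; 011; 012; 100; 101; 102; 110; 111; 112}
[PSO] allowed = {000; 001; 002; 010; 011; 012; 100; 101; 102; 110; 111; 112}
target 010 ∈ {TSO,PSO}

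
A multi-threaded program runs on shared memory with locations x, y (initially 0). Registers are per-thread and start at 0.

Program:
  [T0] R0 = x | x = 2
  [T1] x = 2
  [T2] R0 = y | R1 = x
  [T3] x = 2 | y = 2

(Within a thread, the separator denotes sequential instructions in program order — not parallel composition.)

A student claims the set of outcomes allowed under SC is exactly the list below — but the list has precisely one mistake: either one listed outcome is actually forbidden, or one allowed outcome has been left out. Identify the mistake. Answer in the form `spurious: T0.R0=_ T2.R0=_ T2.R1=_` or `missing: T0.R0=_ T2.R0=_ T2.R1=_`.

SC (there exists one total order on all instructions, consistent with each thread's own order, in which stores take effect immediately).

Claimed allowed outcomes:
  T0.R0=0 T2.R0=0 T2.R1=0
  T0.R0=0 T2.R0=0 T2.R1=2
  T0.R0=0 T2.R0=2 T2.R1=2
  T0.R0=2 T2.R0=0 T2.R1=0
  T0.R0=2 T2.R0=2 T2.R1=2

missing: T0.R0=2 T2.R0=0 T2.R1=2

outcome vector order: (T0.R0,T2.R0,T2.R1)
under SC → 0/0/0, 0/0/2, 0/2/2, 2/0/0, 2/0/2, 2/2/2
SC∖claimed = {2/0/2}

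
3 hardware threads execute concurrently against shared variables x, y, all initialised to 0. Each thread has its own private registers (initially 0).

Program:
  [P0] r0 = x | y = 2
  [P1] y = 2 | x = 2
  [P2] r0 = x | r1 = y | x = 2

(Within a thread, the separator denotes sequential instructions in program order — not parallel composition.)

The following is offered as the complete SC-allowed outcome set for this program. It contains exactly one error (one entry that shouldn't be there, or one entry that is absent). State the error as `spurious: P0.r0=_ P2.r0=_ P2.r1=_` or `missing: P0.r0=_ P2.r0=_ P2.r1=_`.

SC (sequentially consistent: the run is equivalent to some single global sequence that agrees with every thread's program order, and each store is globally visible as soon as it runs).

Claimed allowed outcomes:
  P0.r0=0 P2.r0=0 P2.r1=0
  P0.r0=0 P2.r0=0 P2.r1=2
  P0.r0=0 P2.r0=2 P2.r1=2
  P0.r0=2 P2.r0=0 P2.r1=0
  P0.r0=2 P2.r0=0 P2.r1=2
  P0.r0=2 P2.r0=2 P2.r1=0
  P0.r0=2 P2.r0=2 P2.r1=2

outcome vector order: (P0.r0,P2.r0,P2.r1)
[SC] allowed = {(0,0,0); (0,0,2); (0,2,2); (2,0,0); (2,0,2); (2,2,2)}
claimed∖SC = {(2,2,0)}

spurious: P0.r0=2 P2.r0=2 P2.r1=0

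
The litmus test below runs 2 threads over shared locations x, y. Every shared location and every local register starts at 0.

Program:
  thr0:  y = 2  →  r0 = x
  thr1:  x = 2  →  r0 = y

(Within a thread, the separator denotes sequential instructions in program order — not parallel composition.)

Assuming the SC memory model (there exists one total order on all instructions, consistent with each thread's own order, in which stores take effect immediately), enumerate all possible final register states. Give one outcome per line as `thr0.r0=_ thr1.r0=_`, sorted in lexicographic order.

thr0.r0=0 thr1.r0=2
thr0.r0=2 thr1.r0=0
thr0.r0=2 thr1.r0=2

outcome vector order: (thr0.r0,thr1.r0)
|SC outcomes| = 3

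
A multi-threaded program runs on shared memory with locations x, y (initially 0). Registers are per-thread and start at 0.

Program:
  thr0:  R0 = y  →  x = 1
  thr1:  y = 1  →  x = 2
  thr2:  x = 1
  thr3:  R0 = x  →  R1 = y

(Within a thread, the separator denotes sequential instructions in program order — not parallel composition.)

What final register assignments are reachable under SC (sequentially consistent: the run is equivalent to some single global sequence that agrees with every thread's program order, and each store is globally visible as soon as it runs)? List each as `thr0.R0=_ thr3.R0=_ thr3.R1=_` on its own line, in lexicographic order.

thr0.R0=0 thr3.R0=0 thr3.R1=0
thr0.R0=0 thr3.R0=0 thr3.R1=1
thr0.R0=0 thr3.R0=1 thr3.R1=0
thr0.R0=0 thr3.R0=1 thr3.R1=1
thr0.R0=0 thr3.R0=2 thr3.R1=1
thr0.R0=1 thr3.R0=0 thr3.R1=0
thr0.R0=1 thr3.R0=0 thr3.R1=1
thr0.R0=1 thr3.R0=1 thr3.R1=0
thr0.R0=1 thr3.R0=1 thr3.R1=1
thr0.R0=1 thr3.R0=2 thr3.R1=1

outcome vector order: (thr0.R0,thr3.R0,thr3.R1)
|SC outcomes| = 10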